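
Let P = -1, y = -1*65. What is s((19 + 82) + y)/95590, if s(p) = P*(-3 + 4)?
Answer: -1/95590 ≈ -1.0461e-5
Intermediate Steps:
y = -65
s(p) = -1 (s(p) = -(-3 + 4) = -1*1 = -1)
s((19 + 82) + y)/95590 = -1/95590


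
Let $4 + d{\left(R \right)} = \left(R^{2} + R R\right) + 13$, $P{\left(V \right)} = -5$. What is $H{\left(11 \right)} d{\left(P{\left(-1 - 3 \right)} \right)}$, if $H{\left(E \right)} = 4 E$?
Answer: $2596$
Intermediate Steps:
$d{\left(R \right)} = 9 + 2 R^{2}$ ($d{\left(R \right)} = -4 + \left(\left(R^{2} + R R\right) + 13\right) = -4 + \left(\left(R^{2} + R^{2}\right) + 13\right) = -4 + \left(2 R^{2} + 13\right) = -4 + \left(13 + 2 R^{2}\right) = 9 + 2 R^{2}$)
$H{\left(11 \right)} d{\left(P{\left(-1 - 3 \right)} \right)} = 4 \cdot 11 \left(9 + 2 \left(-5\right)^{2}\right) = 44 \left(9 + 2 \cdot 25\right) = 44 \left(9 + 50\right) = 44 \cdot 59 = 2596$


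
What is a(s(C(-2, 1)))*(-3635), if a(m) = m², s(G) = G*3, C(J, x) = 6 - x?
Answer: -817875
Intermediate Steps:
s(G) = 3*G
a(s(C(-2, 1)))*(-3635) = (3*(6 - 1*1))²*(-3635) = (3*(6 - 1))²*(-3635) = (3*5)²*(-3635) = 15²*(-3635) = 225*(-3635) = -817875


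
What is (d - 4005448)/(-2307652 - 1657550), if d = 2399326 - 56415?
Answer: 554179/1321734 ≈ 0.41928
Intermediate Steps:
d = 2342911
(d - 4005448)/(-2307652 - 1657550) = (2342911 - 4005448)/(-2307652 - 1657550) = -1662537/(-3965202) = -1662537*(-1/3965202) = 554179/1321734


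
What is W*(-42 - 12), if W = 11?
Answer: -594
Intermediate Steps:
W*(-42 - 12) = 11*(-42 - 12) = 11*(-54) = -594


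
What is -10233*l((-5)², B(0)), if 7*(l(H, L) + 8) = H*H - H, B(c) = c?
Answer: -5566752/7 ≈ -7.9525e+5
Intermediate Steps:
l(H, L) = -8 - H/7 + H²/7 (l(H, L) = -8 + (H*H - H)/7 = -8 + (H² - H)/7 = -8 + (-H/7 + H²/7) = -8 - H/7 + H²/7)
-10233*l((-5)², B(0)) = -10233*(-8 - ⅐*(-5)² + ((-5)²)²/7) = -10233*(-8 - ⅐*25 + (⅐)*25²) = -10233*(-8 - 25/7 + (⅐)*625) = -10233*(-8 - 25/7 + 625/7) = -10233*544/7 = -5566752/7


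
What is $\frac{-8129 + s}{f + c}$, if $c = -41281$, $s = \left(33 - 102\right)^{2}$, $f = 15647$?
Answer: $\frac{1684}{12817} \approx 0.13139$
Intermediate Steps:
$s = 4761$ ($s = \left(-69\right)^{2} = 4761$)
$\frac{-8129 + s}{f + c} = \frac{-8129 + 4761}{15647 - 41281} = - \frac{3368}{-25634} = \left(-3368\right) \left(- \frac{1}{25634}\right) = \frac{1684}{12817}$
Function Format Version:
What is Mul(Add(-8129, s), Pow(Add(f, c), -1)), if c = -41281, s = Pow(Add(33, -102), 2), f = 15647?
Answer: Rational(1684, 12817) ≈ 0.13139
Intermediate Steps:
s = 4761 (s = Pow(-69, 2) = 4761)
Mul(Add(-8129, s), Pow(Add(f, c), -1)) = Mul(Add(-8129, 4761), Pow(Add(15647, -41281), -1)) = Mul(-3368, Pow(-25634, -1)) = Mul(-3368, Rational(-1, 25634)) = Rational(1684, 12817)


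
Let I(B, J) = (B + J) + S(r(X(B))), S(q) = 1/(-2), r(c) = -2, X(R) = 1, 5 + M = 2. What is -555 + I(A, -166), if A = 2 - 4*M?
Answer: -1415/2 ≈ -707.50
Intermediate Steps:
M = -3 (M = -5 + 2 = -3)
S(q) = -½
A = 14 (A = 2 - 4*(-3) = 2 + 12 = 14)
I(B, J) = -½ + B + J (I(B, J) = (B + J) - ½ = -½ + B + J)
-555 + I(A, -166) = -555 + (-½ + 14 - 166) = -555 - 305/2 = -1415/2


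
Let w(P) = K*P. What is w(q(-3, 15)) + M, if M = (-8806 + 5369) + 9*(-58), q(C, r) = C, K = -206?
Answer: -3341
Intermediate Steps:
w(P) = -206*P
M = -3959 (M = -3437 - 522 = -3959)
w(q(-3, 15)) + M = -206*(-3) - 3959 = 618 - 3959 = -3341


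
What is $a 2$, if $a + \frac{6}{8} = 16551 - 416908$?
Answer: $- \frac{1601431}{2} \approx -8.0072 \cdot 10^{5}$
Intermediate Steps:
$a = - \frac{1601431}{4}$ ($a = - \frac{3}{4} + \left(16551 - 416908\right) = - \frac{3}{4} - 400357 = - \frac{1601431}{4} \approx -4.0036 \cdot 10^{5}$)
$a 2 = \left(- \frac{1601431}{4}\right) 2 = - \frac{1601431}{2}$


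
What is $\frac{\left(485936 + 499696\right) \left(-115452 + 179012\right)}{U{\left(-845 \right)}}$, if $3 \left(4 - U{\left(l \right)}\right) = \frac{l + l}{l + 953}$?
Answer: $\frac{10148776727040}{1493} \approx 6.7976 \cdot 10^{9}$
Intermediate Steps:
$U{\left(l \right)} = 4 - \frac{2 l}{3 \left(953 + l\right)}$ ($U{\left(l \right)} = 4 - \frac{\left(l + l\right) \frac{1}{l + 953}}{3} = 4 - \frac{2 l \frac{1}{953 + l}}{3} = 4 - \frac{2 l}{3 \left(953 + l\right)}$)
$\frac{\left(485936 + 499696\right) \left(-115452 + 179012\right)}{U{\left(-845 \right)}} = \frac{\left(485936 + 499696\right) \left(-115452 + 179012\right)}{\frac{2}{3} \frac{1}{953 - 845} \left(5718 + 5 \left(-845\right)\right)} = \frac{985632 \cdot 63560}{\frac{2}{3} \cdot \frac{1}{108} \left(5718 - 4225\right)} = \frac{62646769920}{\frac{2}{3} \cdot \frac{1}{108} \cdot 1493} = \frac{62646769920}{\frac{1493}{162}} = 62646769920 \cdot \frac{162}{1493} = \frac{10148776727040}{1493}$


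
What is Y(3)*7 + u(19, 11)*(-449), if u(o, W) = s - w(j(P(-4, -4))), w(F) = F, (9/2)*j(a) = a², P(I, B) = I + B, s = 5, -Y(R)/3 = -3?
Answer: 37834/9 ≈ 4203.8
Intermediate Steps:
Y(R) = 9 (Y(R) = -3*(-3) = 9)
P(I, B) = B + I
j(a) = 2*a²/9
u(o, W) = -83/9 (u(o, W) = 5 - 2*(-4 - 4)²/9 = 5 - 2*(-8)²/9 = 5 - 2*64/9 = 5 - 1*128/9 = 5 - 128/9 = -83/9)
Y(3)*7 + u(19, 11)*(-449) = 9*7 - 83/9*(-449) = 63 + 37267/9 = 37834/9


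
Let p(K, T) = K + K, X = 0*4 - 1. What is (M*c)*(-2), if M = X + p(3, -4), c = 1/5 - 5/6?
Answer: 19/3 ≈ 6.3333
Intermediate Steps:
X = -1 (X = 0 - 1 = -1)
p(K, T) = 2*K
c = -19/30 (c = 1*(⅕) - 5*⅙ = ⅕ - ⅚ = -19/30 ≈ -0.63333)
M = 5 (M = -1 + 2*3 = -1 + 6 = 5)
(M*c)*(-2) = (5*(-19/30))*(-2) = -19/6*(-2) = 19/3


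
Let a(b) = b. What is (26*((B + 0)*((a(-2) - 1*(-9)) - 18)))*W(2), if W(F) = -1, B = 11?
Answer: 3146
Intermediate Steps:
(26*((B + 0)*((a(-2) - 1*(-9)) - 18)))*W(2) = (26*((11 + 0)*((-2 - 1*(-9)) - 18)))*(-1) = (26*(11*((-2 + 9) - 18)))*(-1) = (26*(11*(7 - 18)))*(-1) = (26*(11*(-11)))*(-1) = (26*(-121))*(-1) = -3146*(-1) = 3146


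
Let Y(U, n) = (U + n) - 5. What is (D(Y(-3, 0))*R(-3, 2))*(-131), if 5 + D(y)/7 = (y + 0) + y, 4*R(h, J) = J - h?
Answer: 96285/4 ≈ 24071.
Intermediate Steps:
R(h, J) = -h/4 + J/4 (R(h, J) = (J - h)/4 = -h/4 + J/4)
Y(U, n) = -5 + U + n
D(y) = -35 + 14*y (D(y) = -35 + 7*((y + 0) + y) = -35 + 7*(y + y) = -35 + 7*(2*y) = -35 + 14*y)
(D(Y(-3, 0))*R(-3, 2))*(-131) = ((-35 + 14*(-5 - 3 + 0))*(-¼*(-3) + (¼)*2))*(-131) = ((-35 + 14*(-8))*(¾ + ½))*(-131) = ((-35 - 112)*(5/4))*(-131) = -147*5/4*(-131) = -735/4*(-131) = 96285/4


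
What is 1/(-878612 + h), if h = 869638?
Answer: -1/8974 ≈ -0.00011143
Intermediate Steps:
1/(-878612 + h) = 1/(-878612 + 869638) = 1/(-8974) = -1/8974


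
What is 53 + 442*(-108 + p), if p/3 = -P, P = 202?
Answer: -315535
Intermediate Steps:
p = -606 (p = 3*(-1*202) = 3*(-202) = -606)
53 + 442*(-108 + p) = 53 + 442*(-108 - 606) = 53 + 442*(-714) = 53 - 315588 = -315535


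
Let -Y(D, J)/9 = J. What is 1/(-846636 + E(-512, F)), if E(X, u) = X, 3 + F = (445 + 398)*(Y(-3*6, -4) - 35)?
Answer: -1/847148 ≈ -1.1804e-6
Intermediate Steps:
Y(D, J) = -9*J
F = 840 (F = -3 + (445 + 398)*(-9*(-4) - 35) = -3 + 843*(36 - 35) = -3 + 843*1 = -3 + 843 = 840)
1/(-846636 + E(-512, F)) = 1/(-846636 - 512) = 1/(-847148) = -1/847148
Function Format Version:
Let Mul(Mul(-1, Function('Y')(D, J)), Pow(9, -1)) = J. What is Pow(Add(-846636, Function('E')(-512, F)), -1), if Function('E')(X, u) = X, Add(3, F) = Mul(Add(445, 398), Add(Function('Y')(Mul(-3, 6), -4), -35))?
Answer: Rational(-1, 847148) ≈ -1.1804e-6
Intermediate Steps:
Function('Y')(D, J) = Mul(-9, J)
F = 840 (F = Add(-3, Mul(Add(445, 398), Add(Mul(-9, -4), -35))) = Add(-3, Mul(843, Add(36, -35))) = Add(-3, Mul(843, 1)) = Add(-3, 843) = 840)
Pow(Add(-846636, Function('E')(-512, F)), -1) = Pow(Add(-846636, -512), -1) = Pow(-847148, -1) = Rational(-1, 847148)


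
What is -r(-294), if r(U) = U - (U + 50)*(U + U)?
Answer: 143766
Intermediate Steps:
r(U) = U - 2*U*(50 + U) (r(U) = U - (50 + U)*2*U = U - 2*U*(50 + U))
-r(-294) = -(-1)*(-294)*(99 + 2*(-294)) = -(-1)*(-294)*(99 - 588) = -(-1)*(-294)*(-489) = -1*(-143766) = 143766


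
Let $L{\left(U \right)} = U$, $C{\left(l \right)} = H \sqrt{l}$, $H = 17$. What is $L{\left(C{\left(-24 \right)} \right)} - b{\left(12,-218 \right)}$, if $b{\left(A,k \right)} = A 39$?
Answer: $-468 + 34 i \sqrt{6} \approx -468.0 + 83.283 i$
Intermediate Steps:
$C{\left(l \right)} = 17 \sqrt{l}$
$b{\left(A,k \right)} = 39 A$
$L{\left(C{\left(-24 \right)} \right)} - b{\left(12,-218 \right)} = 17 \sqrt{-24} - 39 \cdot 12 = 17 \cdot 2 i \sqrt{6} - 468 = 34 i \sqrt{6} - 468 = -468 + 34 i \sqrt{6}$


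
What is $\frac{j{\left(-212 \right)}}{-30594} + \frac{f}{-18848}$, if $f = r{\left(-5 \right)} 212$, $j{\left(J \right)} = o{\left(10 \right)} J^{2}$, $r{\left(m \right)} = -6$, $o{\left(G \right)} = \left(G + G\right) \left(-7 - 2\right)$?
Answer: $\frac{3177452661}{12013244} \approx 264.5$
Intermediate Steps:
$o{\left(G \right)} = - 18 G$ ($o{\left(G \right)} = 2 G \left(-9\right) = - 18 G$)
$j{\left(J \right)} = - 180 J^{2}$ ($j{\left(J \right)} = \left(-18\right) 10 J^{2} = - 180 J^{2}$)
$f = -1272$ ($f = \left(-6\right) 212 = -1272$)
$\frac{j{\left(-212 \right)}}{-30594} + \frac{f}{-18848} = \frac{\left(-180\right) \left(-212\right)^{2}}{-30594} - \frac{1272}{-18848} = \left(-180\right) 44944 \left(- \frac{1}{30594}\right) - - \frac{159}{2356} = \left(-8089920\right) \left(- \frac{1}{30594}\right) + \frac{159}{2356} = \frac{1348320}{5099} + \frac{159}{2356} = \frac{3177452661}{12013244}$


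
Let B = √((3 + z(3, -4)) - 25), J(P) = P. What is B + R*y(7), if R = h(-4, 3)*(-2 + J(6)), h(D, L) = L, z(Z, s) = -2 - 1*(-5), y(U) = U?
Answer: 84 + I*√19 ≈ 84.0 + 4.3589*I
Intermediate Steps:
z(Z, s) = 3 (z(Z, s) = -2 + 5 = 3)
R = 12 (R = 3*(-2 + 6) = 3*4 = 12)
B = I*√19 (B = √((3 + 3) - 25) = √(6 - 25) = √(-19) = I*√19 ≈ 4.3589*I)
B + R*y(7) = I*√19 + 12*7 = I*√19 + 84 = 84 + I*√19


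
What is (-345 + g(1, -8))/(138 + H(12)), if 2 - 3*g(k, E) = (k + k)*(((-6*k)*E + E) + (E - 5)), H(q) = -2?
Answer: -1087/408 ≈ -2.6642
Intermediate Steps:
g(k, E) = 2/3 - 2*k*(-5 + 2*E - 6*E*k)/3 (g(k, E) = 2/3 - (k + k)*(((-6*k)*E + E) + (E - 5))/3 = 2/3 - 2*k*((-6*E*k + E) + (-5 + E))/3 = 2/3 - 2*k*((E - 6*E*k) + (-5 + E))/3 = 2/3 - 2*k*(-5 + 2*E - 6*E*k)/3)
(-345 + g(1, -8))/(138 + H(12)) = (-345 + (2/3 + (10/3)*1 + 4*(-8)*1**2 - 4/3*(-8)*1))/(138 - 2) = (-345 + (2/3 + 10/3 + 4*(-8)*1 + 32/3))/136 = (-345 + (2/3 + 10/3 - 32 + 32/3))*(1/136) = (-345 - 52/3)*(1/136) = -1087/3*1/136 = -1087/408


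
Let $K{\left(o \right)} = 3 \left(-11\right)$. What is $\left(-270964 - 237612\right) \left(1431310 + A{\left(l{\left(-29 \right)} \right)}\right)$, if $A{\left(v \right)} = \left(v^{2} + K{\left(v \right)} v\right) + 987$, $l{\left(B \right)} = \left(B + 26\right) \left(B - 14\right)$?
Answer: $-734730084256$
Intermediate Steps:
$K{\left(o \right)} = -33$
$l{\left(B \right)} = \left(-14 + B\right) \left(26 + B\right)$ ($l{\left(B \right)} = \left(26 + B\right) \left(-14 + B\right) = \left(-14 + B\right) \left(26 + B\right)$)
$A{\left(v \right)} = 987 + v^{2} - 33 v$ ($A{\left(v \right)} = \left(v^{2} - 33 v\right) + 987 = 987 + v^{2} - 33 v$)
$\left(-270964 - 237612\right) \left(1431310 + A{\left(l{\left(-29 \right)} \right)}\right) = \left(-270964 - 237612\right) \left(1431310 + \left(987 + \left(-364 + \left(-29\right)^{2} + 12 \left(-29\right)\right)^{2} - 33 \left(-364 + \left(-29\right)^{2} + 12 \left(-29\right)\right)\right)\right) = - 508576 \left(1431310 + \left(987 + \left(-364 + 841 - 348\right)^{2} - 33 \left(-364 + 841 - 348\right)\right)\right) = - 508576 \left(1431310 + \left(987 + 129^{2} - 4257\right)\right) = - 508576 \left(1431310 + \left(987 + 16641 - 4257\right)\right) = - 508576 \left(1431310 + 13371\right) = \left(-508576\right) 1444681 = -734730084256$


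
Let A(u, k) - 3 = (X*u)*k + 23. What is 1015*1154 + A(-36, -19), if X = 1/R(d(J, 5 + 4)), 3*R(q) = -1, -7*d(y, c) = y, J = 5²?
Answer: 1169284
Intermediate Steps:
J = 25
d(y, c) = -y/7
R(q) = -⅓ (R(q) = (⅓)*(-1) = -⅓)
X = -3 (X = 1/(-⅓) = -3)
A(u, k) = 26 - 3*k*u (A(u, k) = 3 + ((-3*u)*k + 23) = 3 + (-3*k*u + 23) = 3 + (23 - 3*k*u) = 26 - 3*k*u)
1015*1154 + A(-36, -19) = 1015*1154 + (26 - 3*(-19)*(-36)) = 1171310 + (26 - 2052) = 1171310 - 2026 = 1169284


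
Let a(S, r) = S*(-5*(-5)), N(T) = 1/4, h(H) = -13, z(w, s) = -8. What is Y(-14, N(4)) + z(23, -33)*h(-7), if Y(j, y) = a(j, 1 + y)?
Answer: -246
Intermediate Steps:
N(T) = ¼
a(S, r) = 25*S (a(S, r) = S*25 = 25*S)
Y(j, y) = 25*j
Y(-14, N(4)) + z(23, -33)*h(-7) = 25*(-14) - 8*(-13) = -350 + 104 = -246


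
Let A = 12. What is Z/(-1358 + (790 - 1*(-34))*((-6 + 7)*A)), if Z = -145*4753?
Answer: -137837/1706 ≈ -80.795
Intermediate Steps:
Z = -689185
Z/(-1358 + (790 - 1*(-34))*((-6 + 7)*A)) = -689185/(-1358 + (790 - 1*(-34))*((-6 + 7)*12)) = -689185/(-1358 + (790 + 34)*(1*12)) = -689185/(-1358 + 824*12) = -689185/(-1358 + 9888) = -689185/8530 = -689185*1/8530 = -137837/1706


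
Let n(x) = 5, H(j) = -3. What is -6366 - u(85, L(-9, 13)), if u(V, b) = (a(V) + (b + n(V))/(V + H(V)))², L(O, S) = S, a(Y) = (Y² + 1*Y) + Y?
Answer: -91943366862/1681 ≈ -5.4696e+7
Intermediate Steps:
a(Y) = Y² + 2*Y (a(Y) = (Y² + Y) + Y = (Y + Y²) + Y = Y² + 2*Y)
u(V, b) = (V*(2 + V) + (5 + b)/(-3 + V))² (u(V, b) = (V*(2 + V) + (b + 5)/(V - 3))² = (V*(2 + V) + (5 + b)/(-3 + V))²)
-6366 - u(85, L(-9, 13)) = -6366 - (5 + 13 + 85³ - 1*85² - 6*85)²/(-3 + 85)² = -6366 - (5 + 13 + 614125 - 1*7225 - 510)²/82² = -6366 - (5 + 13 + 614125 - 7225 - 510)²/6724 = -6366 - 606408²/6724 = -6366 - 367730662464/6724 = -6366 - 1*91932665616/1681 = -6366 - 91932665616/1681 = -91943366862/1681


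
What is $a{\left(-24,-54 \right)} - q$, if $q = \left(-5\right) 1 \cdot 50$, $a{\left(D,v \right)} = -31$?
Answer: $219$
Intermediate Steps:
$q = -250$ ($q = \left(-5\right) 50 = -250$)
$a{\left(-24,-54 \right)} - q = -31 - -250 = -31 + 250 = 219$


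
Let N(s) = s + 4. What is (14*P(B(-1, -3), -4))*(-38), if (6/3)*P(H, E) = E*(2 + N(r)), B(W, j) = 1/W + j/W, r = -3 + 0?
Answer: 3192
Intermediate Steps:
r = -3
N(s) = 4 + s
B(W, j) = 1/W + j/W
P(H, E) = 3*E/2 (P(H, E) = (E*(2 + (4 - 3)))/2 = (E*(2 + 1))/2 = (E*3)/2 = (3*E)/2 = 3*E/2)
(14*P(B(-1, -3), -4))*(-38) = (14*((3/2)*(-4)))*(-38) = (14*(-6))*(-38) = -84*(-38) = 3192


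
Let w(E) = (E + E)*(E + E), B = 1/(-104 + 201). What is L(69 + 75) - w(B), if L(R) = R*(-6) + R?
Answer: -6774484/9409 ≈ -720.00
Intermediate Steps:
B = 1/97 ≈ 0.010309
w(E) = 4*E² (w(E) = (2*E)*(2*E) = 4*E²)
L(R) = -5*R (L(R) = -6*R + R = -5*R)
L(69 + 75) - w(B) = -5*(69 + 75) - 4*(1/97)² = -5*144 - 4/9409 = -720 - 1*4/9409 = -720 - 4/9409 = -6774484/9409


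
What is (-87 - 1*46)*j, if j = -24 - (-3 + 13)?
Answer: 4522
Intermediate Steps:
j = -34 (j = -24 - 1*10 = -24 - 10 = -34)
(-87 - 1*46)*j = (-87 - 1*46)*(-34) = (-87 - 46)*(-34) = -133*(-34) = 4522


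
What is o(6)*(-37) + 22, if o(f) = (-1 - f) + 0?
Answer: 281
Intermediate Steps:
o(f) = -1 - f
o(6)*(-37) + 22 = (-1 - 1*6)*(-37) + 22 = (-1 - 6)*(-37) + 22 = -7*(-37) + 22 = 259 + 22 = 281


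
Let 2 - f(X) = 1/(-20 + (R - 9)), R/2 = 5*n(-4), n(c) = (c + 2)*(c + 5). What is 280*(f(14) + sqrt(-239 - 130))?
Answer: 3960/7 + 840*I*sqrt(41) ≈ 565.71 + 5378.6*I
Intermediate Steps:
n(c) = (2 + c)*(5 + c)
R = -20 (R = 2*(5*(10 + (-4)**2 + 7*(-4))) = 2*(5*(10 + 16 - 28)) = 2*(5*(-2)) = 2*(-10) = -20)
f(X) = 99/49 (f(X) = 2 - 1/(-20 + (-20 - 9)) = 2 - 1/(-20 - 29) = 2 - 1/(-49) = 2 - 1*(-1/49) = 2 + 1/49 = 99/49)
280*(f(14) + sqrt(-239 - 130)) = 280*(99/49 + sqrt(-239 - 130)) = 280*(99/49 + sqrt(-369)) = 280*(99/49 + 3*I*sqrt(41)) = 3960/7 + 840*I*sqrt(41)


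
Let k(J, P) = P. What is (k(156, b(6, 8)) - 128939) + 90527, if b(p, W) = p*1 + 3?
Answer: -38403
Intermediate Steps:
b(p, W) = 3 + p (b(p, W) = p + 3 = 3 + p)
(k(156, b(6, 8)) - 128939) + 90527 = ((3 + 6) - 128939) + 90527 = (9 - 128939) + 90527 = -128930 + 90527 = -38403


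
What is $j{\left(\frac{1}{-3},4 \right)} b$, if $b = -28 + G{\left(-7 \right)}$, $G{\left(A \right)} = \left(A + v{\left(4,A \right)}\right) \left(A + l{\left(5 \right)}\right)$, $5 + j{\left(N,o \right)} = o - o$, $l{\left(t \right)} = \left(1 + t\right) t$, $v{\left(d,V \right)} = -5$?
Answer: $1520$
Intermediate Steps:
$l{\left(t \right)} = t \left(1 + t\right)$
$j{\left(N,o \right)} = -5$ ($j{\left(N,o \right)} = -5 + \left(o - o\right) = -5 + 0 = -5$)
$G{\left(A \right)} = \left(-5 + A\right) \left(30 + A\right)$ ($G{\left(A \right)} = \left(A - 5\right) \left(A + 5 \left(1 + 5\right)\right) = \left(-5 + A\right) \left(A + 5 \cdot 6\right) = \left(-5 + A\right) \left(A + 30\right) = \left(-5 + A\right) \left(30 + A\right)$)
$b = -304$ ($b = -28 + \left(-150 + \left(-7\right)^{2} + 25 \left(-7\right)\right) = -28 - 276 = -304$)
$j{\left(\frac{1}{-3},4 \right)} b = \left(-5\right) \left(-304\right) = 1520$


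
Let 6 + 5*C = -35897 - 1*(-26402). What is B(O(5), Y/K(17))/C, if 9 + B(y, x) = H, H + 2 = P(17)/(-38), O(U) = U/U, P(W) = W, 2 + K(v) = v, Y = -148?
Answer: 725/120346 ≈ 0.0060243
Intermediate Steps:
K(v) = -2 + v
C = -9501/5 (C = -6/5 + (-35897 - 1*(-26402))/5 = -6/5 + (-35897 + 26402)/5 = -6/5 + (1/5)*(-9495) = -6/5 - 1899 = -9501/5 ≈ -1900.2)
O(U) = 1
H = -93/38 (H = -2 + 17/(-38) = -2 + 17*(-1/38) = -2 - 17/38 = -93/38 ≈ -2.4474)
B(y, x) = -435/38 (B(y, x) = -9 - 93/38 = -435/38)
B(O(5), Y/K(17))/C = -435/(38*(-9501/5)) = -435/38*(-5/9501) = 725/120346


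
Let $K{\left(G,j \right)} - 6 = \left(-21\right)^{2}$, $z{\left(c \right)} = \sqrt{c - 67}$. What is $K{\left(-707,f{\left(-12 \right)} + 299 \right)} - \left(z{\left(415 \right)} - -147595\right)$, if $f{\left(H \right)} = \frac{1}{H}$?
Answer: $-147148 - 2 \sqrt{87} \approx -1.4717 \cdot 10^{5}$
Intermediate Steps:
$z{\left(c \right)} = \sqrt{-67 + c}$
$K{\left(G,j \right)} = 447$ ($K{\left(G,j \right)} = 6 + \left(-21\right)^{2} = 6 + 441 = 447$)
$K{\left(-707,f{\left(-12 \right)} + 299 \right)} - \left(z{\left(415 \right)} - -147595\right) = 447 - \left(\sqrt{-67 + 415} - -147595\right) = 447 - \left(\sqrt{348} + 147595\right) = 447 - \left(2 \sqrt{87} + 147595\right) = 447 - \left(147595 + 2 \sqrt{87}\right) = -147148 - 2 \sqrt{87}$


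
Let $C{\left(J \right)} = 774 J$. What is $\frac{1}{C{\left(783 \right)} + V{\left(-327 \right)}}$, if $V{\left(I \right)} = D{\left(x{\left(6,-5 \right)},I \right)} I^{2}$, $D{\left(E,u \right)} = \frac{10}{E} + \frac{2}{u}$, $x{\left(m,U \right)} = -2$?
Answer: $\frac{1}{70743} \approx 1.4136 \cdot 10^{-5}$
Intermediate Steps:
$D{\left(E,u \right)} = \frac{2}{u} + \frac{10}{E}$
$V{\left(I \right)} = I^{2} \left(-5 + \frac{2}{I}\right)$ ($V{\left(I \right)} = \left(\frac{2}{I} + \frac{10}{-2}\right) I^{2} = \left(\frac{2}{I} + 10 \left(- \frac{1}{2}\right)\right) I^{2} = \left(\frac{2}{I} - 5\right) I^{2} = \left(-5 + \frac{2}{I}\right) I^{2} = I^{2} \left(-5 + \frac{2}{I}\right)$)
$\frac{1}{C{\left(783 \right)} + V{\left(-327 \right)}} = \frac{1}{774 \cdot 783 - 327 \left(2 - -1635\right)} = \frac{1}{606042 - 327 \left(2 + 1635\right)} = \frac{1}{606042 - 535299} = \frac{1}{70743}$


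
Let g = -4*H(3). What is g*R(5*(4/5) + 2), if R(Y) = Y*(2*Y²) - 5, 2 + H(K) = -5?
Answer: 11956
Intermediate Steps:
H(K) = -7 (H(K) = -2 - 5 = -7)
g = 28 (g = -4*(-7) = 28)
R(Y) = -5 + 2*Y³ (R(Y) = 2*Y³ - 5 = -5 + 2*Y³)
g*R(5*(4/5) + 2) = 28*(-5 + 2*(5*(4/5) + 2)³) = 28*(-5 + 2*(5*(4*(⅕)) + 2)³) = 28*(-5 + 2*(5*(⅘) + 2)³) = 28*(-5 + 2*(4 + 2)³) = 28*(-5 + 2*6³) = 28*(-5 + 2*216) = 28*(-5 + 432) = 28*427 = 11956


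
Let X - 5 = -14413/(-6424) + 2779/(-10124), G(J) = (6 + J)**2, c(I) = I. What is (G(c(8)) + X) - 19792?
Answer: -318500873875/16259144 ≈ -19589.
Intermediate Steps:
X = 113311949/16259144 (X = 5 + (-14413/(-6424) + 2779/(-10124)) = 5 + (-14413*(-1/6424) + 2779*(-1/10124)) = 5 + (14413/6424 - 2779/10124) = 5 + 32016229/16259144 = 113311949/16259144 ≈ 6.9691)
(G(c(8)) + X) - 19792 = ((6 + 8)**2 + 113311949/16259144) - 19792 = (14**2 + 113311949/16259144) - 19792 = (196 + 113311949/16259144) - 19792 = 3300104173/16259144 - 19792 = -318500873875/16259144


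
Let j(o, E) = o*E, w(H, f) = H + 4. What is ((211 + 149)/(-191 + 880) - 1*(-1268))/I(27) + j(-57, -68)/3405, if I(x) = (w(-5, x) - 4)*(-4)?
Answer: 50490369/782015 ≈ 64.564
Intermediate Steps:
w(H, f) = 4 + H
I(x) = 20 (I(x) = ((4 - 5) - 4)*(-4) = (-1 - 4)*(-4) = -5*(-4) = 20)
j(o, E) = E*o
((211 + 149)/(-191 + 880) - 1*(-1268))/I(27) + j(-57, -68)/3405 = ((211 + 149)/(-191 + 880) - 1*(-1268))/20 - 68*(-57)/3405 = (360/689 + 1268)*(1/20) + 3876*(1/3405) = (360*(1/689) + 1268)*(1/20) + 1292/1135 = (360/689 + 1268)*(1/20) + 1292/1135 = (874012/689)*(1/20) + 1292/1135 = 218503/3445 + 1292/1135 = 50490369/782015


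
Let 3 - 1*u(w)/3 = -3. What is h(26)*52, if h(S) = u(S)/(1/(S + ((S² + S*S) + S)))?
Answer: 1314144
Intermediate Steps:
u(w) = 18 (u(w) = 9 - 3*(-3) = 9 + 9 = 18)
h(S) = 36*S + 36*S² (h(S) = 18/(1/(S + ((S² + S*S) + S))) = 18/(1/(S + ((S² + S²) + S))) = 18/(1/(S + (2*S² + S))) = 18/(1/(S + (S + 2*S²))) = 18/(1/(2*S + 2*S²)) = 18*(2*S + 2*S²) = 36*S + 36*S²)
h(26)*52 = (36*26*(1 + 26))*52 = (36*26*27)*52 = 25272*52 = 1314144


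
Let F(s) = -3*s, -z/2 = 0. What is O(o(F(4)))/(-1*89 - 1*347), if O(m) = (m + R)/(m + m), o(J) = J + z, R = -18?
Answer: -5/1744 ≈ -0.0028670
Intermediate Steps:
z = 0 (z = -2*0 = 0)
o(J) = J (o(J) = J + 0 = J)
O(m) = (-18 + m)/(2*m) (O(m) = (m - 18)/(m + m) = (-18 + m)/((2*m)) = (-18 + m)*(1/(2*m)) = (-18 + m)/(2*m))
O(o(F(4)))/(-1*89 - 1*347) = ((-18 - 3*4)/(2*((-3*4))))/(-1*89 - 1*347) = ((½)*(-18 - 12)/(-12))/(-89 - 347) = ((½)*(-1/12)*(-30))/(-436) = (5/4)*(-1/436) = -5/1744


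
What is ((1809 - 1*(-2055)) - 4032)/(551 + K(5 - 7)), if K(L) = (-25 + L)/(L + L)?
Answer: -672/2231 ≈ -0.30121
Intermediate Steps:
K(L) = (-25 + L)/(2*L) (K(L) = (-25 + L)/((2*L)) = (-25 + L)*(1/(2*L)) = (-25 + L)/(2*L))
((1809 - 1*(-2055)) - 4032)/(551 + K(5 - 7)) = ((1809 - 1*(-2055)) - 4032)/(551 + (-25 + (5 - 7))/(2*(5 - 7))) = ((1809 + 2055) - 4032)/(551 + (1/2)*(-25 - 2)/(-2)) = (3864 - 4032)/(551 + (1/2)*(-1/2)*(-27)) = -168/(551 + 27/4) = -168/2231/4 = -168*4/2231 = -672/2231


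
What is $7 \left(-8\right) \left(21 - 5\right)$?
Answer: $-896$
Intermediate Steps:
$7 \left(-8\right) \left(21 - 5\right) = - 56 \left(21 - 5\right) = \left(-56\right) 16 = -896$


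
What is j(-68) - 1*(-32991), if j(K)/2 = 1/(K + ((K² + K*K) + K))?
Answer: 150306997/4556 ≈ 32991.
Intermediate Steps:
j(K) = 2/(2*K + 2*K²) (j(K) = 2/(K + ((K² + K*K) + K)) = 2/(K + ((K² + K²) + K)) = 2/(K + (2*K² + K)) = 2/(K + (K + 2*K²)) = 2/(2*K + 2*K²))
j(-68) - 1*(-32991) = 1/((-68)*(1 - 68)) - 1*(-32991) = -1/68/(-67) + 32991 = -1/68*(-1/67) + 32991 = 1/4556 + 32991 = 150306997/4556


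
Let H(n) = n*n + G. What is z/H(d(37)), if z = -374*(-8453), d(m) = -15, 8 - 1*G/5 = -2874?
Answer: 3161422/14635 ≈ 216.02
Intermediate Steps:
G = 14410 (G = 40 - 5*(-2874) = 40 + 14370 = 14410)
H(n) = 14410 + n² (H(n) = n*n + 14410 = n² + 14410 = 14410 + n²)
z = 3161422
z/H(d(37)) = 3161422/(14410 + (-15)²) = 3161422/(14410 + 225) = 3161422/14635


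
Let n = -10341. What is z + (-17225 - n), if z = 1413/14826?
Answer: -34020257/4942 ≈ -6883.9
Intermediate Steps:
z = 471/4942 (z = 1413*(1/14826) = 471/4942 ≈ 0.095306)
z + (-17225 - n) = 471/4942 + (-17225 - 1*(-10341)) = 471/4942 + (-17225 + 10341) = 471/4942 - 6884 = -34020257/4942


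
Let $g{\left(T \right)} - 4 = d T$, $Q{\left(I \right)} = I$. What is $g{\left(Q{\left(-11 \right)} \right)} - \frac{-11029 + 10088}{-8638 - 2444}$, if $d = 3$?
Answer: $- \frac{322319}{11082} \approx -29.085$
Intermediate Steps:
$g{\left(T \right)} = 4 + 3 T$
$g{\left(Q{\left(-11 \right)} \right)} - \frac{-11029 + 10088}{-8638 - 2444} = \left(4 + 3 \left(-11\right)\right) - \frac{-11029 + 10088}{-8638 - 2444} = \left(4 - 33\right) - - \frac{941}{-11082} = -29 - \left(-941\right) \left(- \frac{1}{11082}\right) = -29 - \frac{941}{11082} = - \frac{322319}{11082}$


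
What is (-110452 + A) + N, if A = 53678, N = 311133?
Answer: 254359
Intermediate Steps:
(-110452 + A) + N = (-110452 + 53678) + 311133 = -56774 + 311133 = 254359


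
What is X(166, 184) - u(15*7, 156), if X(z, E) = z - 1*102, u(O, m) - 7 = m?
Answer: -99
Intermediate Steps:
u(O, m) = 7 + m
X(z, E) = -102 + z (X(z, E) = z - 102 = -102 + z)
X(166, 184) - u(15*7, 156) = (-102 + 166) - (7 + 156) = 64 - 1*163 = 64 - 163 = -99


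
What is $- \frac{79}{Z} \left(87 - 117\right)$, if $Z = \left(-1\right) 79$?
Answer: $-30$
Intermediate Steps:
$Z = -79$
$- \frac{79}{Z} \left(87 - 117\right) = - \frac{79}{-79} \left(87 - 117\right) = \left(-79\right) \left(- \frac{1}{79}\right) \left(-30\right) = 1 \left(-30\right) = -30$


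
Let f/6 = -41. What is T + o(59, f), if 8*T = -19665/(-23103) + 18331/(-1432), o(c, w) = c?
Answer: 1691118811/29407552 ≈ 57.506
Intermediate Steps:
f = -246 (f = 6*(-41) = -246)
T = -43926757/29407552 (T = (-19665/(-23103) + 18331/(-1432))/8 = (-19665*(-1/23103) + 18331*(-1/1432))/8 = (2185/2567 - 18331/1432)/8 = (⅛)*(-43926757/3675944) = -43926757/29407552 ≈ -1.4937)
T + o(59, f) = -43926757/29407552 + 59 = 1691118811/29407552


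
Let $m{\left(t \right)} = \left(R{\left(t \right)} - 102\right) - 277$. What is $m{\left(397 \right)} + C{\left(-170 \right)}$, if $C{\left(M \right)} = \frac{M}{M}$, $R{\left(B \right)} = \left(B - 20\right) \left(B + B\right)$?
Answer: $298960$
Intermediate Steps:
$R{\left(B \right)} = 2 B \left(-20 + B\right)$ ($R{\left(B \right)} = \left(-20 + B\right) 2 B = 2 B \left(-20 + B\right)$)
$C{\left(M \right)} = 1$
$m{\left(t \right)} = -379 + 2 t \left(-20 + t\right)$ ($m{\left(t \right)} = \left(2 t \left(-20 + t\right) - 102\right) - 277 = \left(-102 + 2 t \left(-20 + t\right)\right) - 277 = -379 + 2 t \left(-20 + t\right)$)
$m{\left(397 \right)} + C{\left(-170 \right)} = \left(-379 + 2 \cdot 397 \left(-20 + 397\right)\right) + 1 = \left(-379 + 2 \cdot 397 \cdot 377\right) + 1 = \left(-379 + 299338\right) + 1 = 298959 + 1 = 298960$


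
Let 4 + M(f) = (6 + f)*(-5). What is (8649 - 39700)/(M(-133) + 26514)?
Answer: -31051/27145 ≈ -1.1439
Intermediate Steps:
M(f) = -34 - 5*f (M(f) = -4 + (6 + f)*(-5) = -4 + (-30 - 5*f) = -34 - 5*f)
(8649 - 39700)/(M(-133) + 26514) = (8649 - 39700)/((-34 - 5*(-133)) + 26514) = -31051/((-34 + 665) + 26514) = -31051/(631 + 26514) = -31051/27145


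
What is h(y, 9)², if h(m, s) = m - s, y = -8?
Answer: 289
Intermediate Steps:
h(y, 9)² = (-8 - 1*9)² = (-8 - 9)² = (-17)² = 289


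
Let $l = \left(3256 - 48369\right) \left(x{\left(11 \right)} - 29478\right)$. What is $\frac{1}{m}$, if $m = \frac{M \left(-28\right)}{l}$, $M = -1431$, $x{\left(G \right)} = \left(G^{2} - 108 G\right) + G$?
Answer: $\frac{32797151}{954} \approx 34379.0$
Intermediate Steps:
$x{\left(G \right)} = G^{2} - 107 G$
$l = 1377480342$ ($l = \left(3256 - 48369\right) \left(11 \left(-107 + 11\right) - 29478\right) = - 45113 \left(11 \left(-96\right) - 29478\right) = - 45113 \left(-1056 - 29478\right) = \left(-45113\right) \left(-30534\right) = 1377480342$)
$m = \frac{954}{32797151}$ ($m = \frac{\left(-1431\right) \left(-28\right)}{1377480342} = 40068 \cdot \frac{1}{1377480342} = \frac{954}{32797151} \approx 2.9088 \cdot 10^{-5}$)
$\frac{1}{m} = \frac{1}{\frac{954}{32797151}} = \frac{32797151}{954}$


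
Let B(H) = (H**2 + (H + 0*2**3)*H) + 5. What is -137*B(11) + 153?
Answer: -33686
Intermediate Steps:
B(H) = 5 + 2*H**2 (B(H) = (H**2 + (H + 0*8)*H) + 5 = (H**2 + (H + 0)*H) + 5 = (H**2 + H*H) + 5 = (H**2 + H**2) + 5 = 2*H**2 + 5 = 5 + 2*H**2)
-137*B(11) + 153 = -137*(5 + 2*11**2) + 153 = -137*(5 + 2*121) + 153 = -137*(5 + 242) + 153 = -137*247 + 153 = -33839 + 153 = -33686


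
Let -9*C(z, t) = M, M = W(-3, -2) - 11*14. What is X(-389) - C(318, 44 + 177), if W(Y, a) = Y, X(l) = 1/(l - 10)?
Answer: -20884/1197 ≈ -17.447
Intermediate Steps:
X(l) = 1/(-10 + l)
M = -157 (M = -3 - 11*14 = -3 - 154 = -157)
C(z, t) = 157/9 (C(z, t) = -1/9*(-157) = 157/9)
X(-389) - C(318, 44 + 177) = 1/(-10 - 389) - 1*157/9 = 1/(-399) - 157/9 = -1/399 - 157/9 = -20884/1197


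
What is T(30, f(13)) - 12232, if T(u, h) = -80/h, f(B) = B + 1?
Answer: -85664/7 ≈ -12238.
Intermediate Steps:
f(B) = 1 + B
T(30, f(13)) - 12232 = -80/(1 + 13) - 12232 = -80/14 - 12232 = -80*1/14 - 12232 = -40/7 - 12232 = -85664/7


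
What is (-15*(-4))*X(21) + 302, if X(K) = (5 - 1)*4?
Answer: 1262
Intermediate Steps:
X(K) = 16 (X(K) = 4*4 = 16)
(-15*(-4))*X(21) + 302 = -15*(-4)*16 + 302 = 60*16 + 302 = 960 + 302 = 1262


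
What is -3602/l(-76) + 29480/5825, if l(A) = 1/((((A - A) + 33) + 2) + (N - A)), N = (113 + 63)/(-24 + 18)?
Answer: -1028083162/3495 ≈ -2.9416e+5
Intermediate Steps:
N = -88/3 (N = 176/(-6) = 176*(-⅙) = -88/3 ≈ -29.333)
l(A) = 1/(17/3 - A) (l(A) = 1/((((A - A) + 33) + 2) + (-88/3 - A)) = 1/(((0 + 33) + 2) + (-88/3 - A)) = 1/((33 + 2) + (-88/3 - A)) = 1/(35 + (-88/3 - A)) = 1/(17/3 - A))
-3602/l(-76) + 29480/5825 = -3602/((-3/(-17 + 3*(-76)))) + 29480/5825 = -3602/((-3/(-17 - 228))) + 29480*(1/5825) = -3602/((-3/(-245))) + 5896/1165 = -3602/((-3*(-1/245))) + 5896/1165 = -3602/3/245 + 5896/1165 = -3602*245/3 + 5896/1165 = -882490/3 + 5896/1165 = -1028083162/3495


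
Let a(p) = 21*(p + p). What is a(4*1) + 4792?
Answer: 4960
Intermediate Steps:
a(p) = 42*p (a(p) = 21*(2*p) = 42*p)
a(4*1) + 4792 = 42*(4*1) + 4792 = 42*4 + 4792 = 168 + 4792 = 4960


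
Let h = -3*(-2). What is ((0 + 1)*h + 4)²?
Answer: 100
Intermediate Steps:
h = 6 (h = -1*(-6) = 6)
((0 + 1)*h + 4)² = ((0 + 1)*6 + 4)² = (1*6 + 4)² = (6 + 4)² = 10² = 100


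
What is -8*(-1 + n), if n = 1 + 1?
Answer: -8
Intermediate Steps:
n = 2
-8*(-1 + n) = -8*(-1 + 2) = -8*1 = -8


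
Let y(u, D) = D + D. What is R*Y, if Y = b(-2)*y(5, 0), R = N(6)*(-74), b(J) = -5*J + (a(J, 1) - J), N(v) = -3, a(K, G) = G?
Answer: 0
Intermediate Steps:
y(u, D) = 2*D
b(J) = 1 - 6*J (b(J) = -5*J + (1 - J) = 1 - 6*J)
R = 222 (R = -3*(-74) = 222)
Y = 0 (Y = (1 - 6*(-2))*(2*0) = (1 + 12)*0 = 13*0 = 0)
R*Y = 222*0 = 0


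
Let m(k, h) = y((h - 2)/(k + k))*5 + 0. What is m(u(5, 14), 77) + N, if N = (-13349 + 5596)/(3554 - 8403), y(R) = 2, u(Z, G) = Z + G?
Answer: 56243/4849 ≈ 11.599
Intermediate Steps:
u(Z, G) = G + Z
N = 7753/4849 (N = -7753/(-4849) = -7753*(-1/4849) = 7753/4849 ≈ 1.5989)
m(k, h) = 10 (m(k, h) = 2*5 + 0 = 10 + 0 = 10)
m(u(5, 14), 77) + N = 10 + 7753/4849 = 56243/4849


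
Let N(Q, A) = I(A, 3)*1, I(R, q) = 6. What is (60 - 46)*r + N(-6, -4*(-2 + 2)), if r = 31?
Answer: 440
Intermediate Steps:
N(Q, A) = 6 (N(Q, A) = 6*1 = 6)
(60 - 46)*r + N(-6, -4*(-2 + 2)) = (60 - 46)*31 + 6 = 14*31 + 6 = 434 + 6 = 440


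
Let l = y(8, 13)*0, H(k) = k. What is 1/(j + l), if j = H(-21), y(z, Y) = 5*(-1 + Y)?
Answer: -1/21 ≈ -0.047619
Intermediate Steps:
y(z, Y) = -5 + 5*Y
j = -21
l = 0 (l = (-5 + 5*13)*0 = (-5 + 65)*0 = 60*0 = 0)
1/(j + l) = 1/(-21 + 0) = 1/(-21) = -1/21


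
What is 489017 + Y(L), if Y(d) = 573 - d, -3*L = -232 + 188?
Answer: 1468726/3 ≈ 4.8958e+5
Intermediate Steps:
L = 44/3 (L = -(-232 + 188)/3 = -⅓*(-44) = 44/3 ≈ 14.667)
489017 + Y(L) = 489017 + (573 - 1*44/3) = 489017 + (573 - 44/3) = 489017 + 1675/3 = 1468726/3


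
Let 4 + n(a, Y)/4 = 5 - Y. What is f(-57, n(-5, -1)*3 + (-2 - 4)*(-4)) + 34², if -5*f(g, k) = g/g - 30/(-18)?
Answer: 17332/15 ≈ 1155.5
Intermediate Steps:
n(a, Y) = 4 - 4*Y (n(a, Y) = -16 + 4*(5 - Y) = -16 + (20 - 4*Y) = 4 - 4*Y)
f(g, k) = -8/15 (f(g, k) = -(g/g - 30/(-18))/5 = -(1 - 30*(-1/18))/5 = -(1 + 5/3)/5 = -⅕*8/3 = -8/15)
f(-57, n(-5, -1)*3 + (-2 - 4)*(-4)) + 34² = -8/15 + 34² = -8/15 + 1156 = 17332/15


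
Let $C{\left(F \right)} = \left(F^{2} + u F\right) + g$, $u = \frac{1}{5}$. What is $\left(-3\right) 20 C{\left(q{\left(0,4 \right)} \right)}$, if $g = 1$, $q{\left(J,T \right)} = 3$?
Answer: $-636$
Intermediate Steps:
$u = \frac{1}{5} \approx 0.2$
$C{\left(F \right)} = 1 + F^{2} + \frac{F}{5}$ ($C{\left(F \right)} = \left(F^{2} + \frac{F}{5}\right) + 1 = 1 + F^{2} + \frac{F}{5}$)
$\left(-3\right) 20 C{\left(q{\left(0,4 \right)} \right)} = \left(-3\right) 20 \left(1 + 3^{2} + \frac{1}{5} \cdot 3\right) = - 60 \left(1 + 9 + \frac{3}{5}\right) = \left(-60\right) \frac{53}{5} = -636$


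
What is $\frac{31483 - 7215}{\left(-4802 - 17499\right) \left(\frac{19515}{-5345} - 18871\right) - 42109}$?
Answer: $\frac{25942492}{449922307081} \approx 5.766 \cdot 10^{-5}$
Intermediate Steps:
$\frac{31483 - 7215}{\left(-4802 - 17499\right) \left(\frac{19515}{-5345} - 18871\right) - 42109} = \frac{24268}{- 22301 \left(19515 \left(- \frac{1}{5345}\right) - 18871\right) - 42109} = \frac{24268}{- 22301 \left(- \frac{3903}{1069} - 18871\right) - 42109} = \frac{24268}{\left(-22301\right) \left(- \frac{20177002}{1069}\right) - 42109} = \frac{24268}{\frac{449967321602}{1069} - 42109} = \frac{24268}{\frac{449922307081}{1069}} = 24268 \cdot \frac{1069}{449922307081} = \frac{25942492}{449922307081}$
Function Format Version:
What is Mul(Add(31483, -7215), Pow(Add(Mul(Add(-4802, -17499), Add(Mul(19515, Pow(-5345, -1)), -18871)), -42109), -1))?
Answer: Rational(25942492, 449922307081) ≈ 5.7660e-5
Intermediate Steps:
Mul(Add(31483, -7215), Pow(Add(Mul(Add(-4802, -17499), Add(Mul(19515, Pow(-5345, -1)), -18871)), -42109), -1)) = Mul(24268, Pow(Add(Mul(-22301, Add(Mul(19515, Rational(-1, 5345)), -18871)), -42109), -1)) = Mul(24268, Pow(Add(Mul(-22301, Add(Rational(-3903, 1069), -18871)), -42109), -1)) = Mul(24268, Pow(Add(Mul(-22301, Rational(-20177002, 1069)), -42109), -1)) = Mul(24268, Pow(Add(Rational(449967321602, 1069), -42109), -1)) = Mul(24268, Pow(Rational(449922307081, 1069), -1)) = Mul(24268, Rational(1069, 449922307081)) = Rational(25942492, 449922307081)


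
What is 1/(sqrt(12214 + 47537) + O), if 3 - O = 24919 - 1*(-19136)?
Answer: -14684/646839651 - sqrt(6639)/646839651 ≈ -2.2827e-5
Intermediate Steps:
O = -44052 (O = 3 - (24919 - 1*(-19136)) = 3 - (24919 + 19136) = 3 - 1*44055 = 3 - 44055 = -44052)
1/(sqrt(12214 + 47537) + O) = 1/(sqrt(12214 + 47537) - 44052) = 1/(sqrt(59751) - 44052) = 1/(3*sqrt(6639) - 44052) = 1/(-44052 + 3*sqrt(6639))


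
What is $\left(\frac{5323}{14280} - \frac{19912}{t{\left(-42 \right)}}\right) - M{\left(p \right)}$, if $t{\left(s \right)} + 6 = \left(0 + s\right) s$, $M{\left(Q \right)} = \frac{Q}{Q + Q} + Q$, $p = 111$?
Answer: $- \frac{512351381}{4184040} \approx -122.45$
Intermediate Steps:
$M{\left(Q \right)} = \frac{1}{2} + Q$ ($M{\left(Q \right)} = \frac{Q}{2 Q} + Q = Q \frac{1}{2 Q} + Q = \frac{1}{2} + Q$)
$t{\left(s \right)} = -6 + s^{2}$ ($t{\left(s \right)} = -6 + \left(0 + s\right) s = -6 + s s = -6 + s^{2}$)
$\left(\frac{5323}{14280} - \frac{19912}{t{\left(-42 \right)}}\right) - M{\left(p \right)} = \left(\frac{5323}{14280} - \frac{19912}{-6 + \left(-42\right)^{2}}\right) - \left(\frac{1}{2} + 111\right) = \left(5323 \cdot \frac{1}{14280} - \frac{19912}{-6 + 1764}\right) - \frac{223}{2} = \left(\frac{5323}{14280} - \frac{19912}{1758}\right) - \frac{223}{2} = \left(\frac{5323}{14280} - \frac{9956}{879}\right) - \frac{223}{2} = - \frac{45830921}{4184040} - \frac{223}{2} = - \frac{512351381}{4184040}$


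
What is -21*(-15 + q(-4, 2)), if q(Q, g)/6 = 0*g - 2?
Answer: 567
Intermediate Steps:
q(Q, g) = -12 (q(Q, g) = 6*(0*g - 2) = 6*(0 - 2) = 6*(-2) = -12)
-21*(-15 + q(-4, 2)) = -21*(-15 - 12) = -21*(-27) = 567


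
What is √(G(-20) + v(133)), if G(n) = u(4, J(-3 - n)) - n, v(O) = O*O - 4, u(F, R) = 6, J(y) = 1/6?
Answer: √17711 ≈ 133.08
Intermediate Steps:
J(y) = ⅙
v(O) = -4 + O² (v(O) = O² - 4 = -4 + O²)
G(n) = 6 - n
√(G(-20) + v(133)) = √((6 - 1*(-20)) + (-4 + 133²)) = √((6 + 20) + (-4 + 17689)) = √(26 + 17685) = √17711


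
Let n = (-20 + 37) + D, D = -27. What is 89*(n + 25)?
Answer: 1335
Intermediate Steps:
n = -10 (n = (-20 + 37) - 27 = 17 - 27 = -10)
89*(n + 25) = 89*(-10 + 25) = 89*15 = 1335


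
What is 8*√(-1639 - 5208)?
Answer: 8*I*√6847 ≈ 661.97*I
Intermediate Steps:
8*√(-1639 - 5208) = 8*√(-6847) = 8*(I*√6847) = 8*I*√6847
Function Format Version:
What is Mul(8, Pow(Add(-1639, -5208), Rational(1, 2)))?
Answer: Mul(8, I, Pow(6847, Rational(1, 2))) ≈ Mul(661.97, I)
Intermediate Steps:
Mul(8, Pow(Add(-1639, -5208), Rational(1, 2))) = Mul(8, Pow(-6847, Rational(1, 2))) = Mul(8, Mul(I, Pow(6847, Rational(1, 2)))) = Mul(8, I, Pow(6847, Rational(1, 2)))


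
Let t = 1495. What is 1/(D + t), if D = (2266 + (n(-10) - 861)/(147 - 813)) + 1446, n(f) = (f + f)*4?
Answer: 666/3468803 ≈ 0.00019200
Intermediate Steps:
n(f) = 8*f (n(f) = (2*f)*4 = 8*f)
D = 2473133/666 (D = (2266 + (8*(-10) - 861)/(147 - 813)) + 1446 = (2266 + (-80 - 861)/(-666)) + 1446 = (2266 - 941*(-1/666)) + 1446 = (2266 + 941/666) + 1446 = 1510097/666 + 1446 = 2473133/666 ≈ 3713.4)
1/(D + t) = 1/(2473133/666 + 1495) = 1/(3468803/666) = 666/3468803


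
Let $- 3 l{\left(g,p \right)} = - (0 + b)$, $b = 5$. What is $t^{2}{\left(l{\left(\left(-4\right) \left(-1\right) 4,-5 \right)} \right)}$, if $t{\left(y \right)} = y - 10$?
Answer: $\frac{625}{9} \approx 69.444$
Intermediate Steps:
$l{\left(g,p \right)} = \frac{5}{3}$ ($l{\left(g,p \right)} = - \frac{\left(-1\right) \left(0 + 5\right)}{3} = - \frac{\left(-1\right) 5}{3} = \left(- \frac{1}{3}\right) \left(-5\right) = \frac{5}{3}$)
$t{\left(y \right)} = -10 + y$
$t^{2}{\left(l{\left(\left(-4\right) \left(-1\right) 4,-5 \right)} \right)} = \left(-10 + \frac{5}{3}\right)^{2} = \left(- \frac{25}{3}\right)^{2} = \frac{625}{9}$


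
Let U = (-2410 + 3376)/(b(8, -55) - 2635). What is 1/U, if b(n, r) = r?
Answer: -1345/483 ≈ -2.7847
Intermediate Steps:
U = -483/1345 (U = (-2410 + 3376)/(-55 - 2635) = 966/(-2690) = 966*(-1/2690) = -483/1345 ≈ -0.35911)
1/U = 1/(-483/1345) = -1345/483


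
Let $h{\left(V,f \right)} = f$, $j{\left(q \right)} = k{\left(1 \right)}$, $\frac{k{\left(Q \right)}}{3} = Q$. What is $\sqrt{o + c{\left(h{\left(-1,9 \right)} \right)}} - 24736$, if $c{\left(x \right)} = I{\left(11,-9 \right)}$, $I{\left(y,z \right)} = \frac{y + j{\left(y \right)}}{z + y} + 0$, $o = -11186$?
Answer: $-24736 + i \sqrt{11179} \approx -24736.0 + 105.73 i$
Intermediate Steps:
$k{\left(Q \right)} = 3 Q$
$j{\left(q \right)} = 3$ ($j{\left(q \right)} = 3 \cdot 1 = 3$)
$I{\left(y,z \right)} = \frac{3 + y}{y + z}$ ($I{\left(y,z \right)} = \frac{y + 3}{z + y} + 0 = \frac{3 + y}{y + z} + 0 = \frac{3 + y}{y + z}$)
$c{\left(x \right)} = 7$ ($c{\left(x \right)} = \frac{3 + 11}{11 - 9} = \frac{1}{2} \cdot 14 = 7$)
$\sqrt{o + c{\left(h{\left(-1,9 \right)} \right)}} - 24736 = \sqrt{-11186 + 7} - 24736 = \sqrt{-11179} - 24736 = i \sqrt{11179} - 24736 = -24736 + i \sqrt{11179}$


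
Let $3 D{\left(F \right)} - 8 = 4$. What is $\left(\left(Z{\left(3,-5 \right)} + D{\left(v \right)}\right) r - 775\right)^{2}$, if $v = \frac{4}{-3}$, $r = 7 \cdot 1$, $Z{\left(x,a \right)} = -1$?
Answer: $568516$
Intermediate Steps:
$r = 7$
$v = - \frac{4}{3}$ ($v = 4 \left(- \frac{1}{3}\right) = - \frac{4}{3} \approx -1.3333$)
$D{\left(F \right)} = 4$ ($D{\left(F \right)} = \frac{8}{3} + \frac{1}{3} \cdot 4 = \frac{8}{3} + \frac{4}{3} = 4$)
$\left(\left(Z{\left(3,-5 \right)} + D{\left(v \right)}\right) r - 775\right)^{2} = \left(\left(-1 + 4\right) 7 - 775\right)^{2} = \left(3 \cdot 7 - 775\right)^{2} = \left(21 - 775\right)^{2} = \left(-754\right)^{2} = 568516$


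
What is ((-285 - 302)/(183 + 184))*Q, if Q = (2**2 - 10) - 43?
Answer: 28763/367 ≈ 78.373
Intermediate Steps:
Q = -49 (Q = (4 - 10) - 43 = -6 - 43 = -49)
((-285 - 302)/(183 + 184))*Q = ((-285 - 302)/(183 + 184))*(-49) = -587/367*(-49) = 28763/367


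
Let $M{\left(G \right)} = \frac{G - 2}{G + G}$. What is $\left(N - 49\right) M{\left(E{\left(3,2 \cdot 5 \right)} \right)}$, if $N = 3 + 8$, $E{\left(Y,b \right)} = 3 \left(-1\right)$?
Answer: $- \frac{95}{3} \approx -31.667$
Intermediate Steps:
$E{\left(Y,b \right)} = -3$
$M{\left(G \right)} = \frac{-2 + G}{2 G}$
$N = 11$
$\left(N - 49\right) M{\left(E{\left(3,2 \cdot 5 \right)} \right)} = \left(11 - 49\right) \frac{-2 - 3}{2 \left(-3\right)} = - 38 \cdot \frac{1}{2} \left(- \frac{1}{3}\right) \left(-5\right) = \left(-38\right) \frac{5}{6} = - \frac{95}{3}$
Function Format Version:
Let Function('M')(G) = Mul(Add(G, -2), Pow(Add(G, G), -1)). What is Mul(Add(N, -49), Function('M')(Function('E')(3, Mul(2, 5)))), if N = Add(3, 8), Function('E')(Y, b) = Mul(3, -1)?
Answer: Rational(-95, 3) ≈ -31.667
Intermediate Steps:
Function('E')(Y, b) = -3
Function('M')(G) = Mul(Rational(1, 2), Pow(G, -1), Add(-2, G)) (Function('M')(G) = Mul(Add(-2, G), Pow(Mul(2, G), -1)) = Mul(Add(-2, G), Mul(Rational(1, 2), Pow(G, -1))) = Mul(Rational(1, 2), Pow(G, -1), Add(-2, G)))
N = 11
Mul(Add(N, -49), Function('M')(Function('E')(3, Mul(2, 5)))) = Mul(Add(11, -49), Mul(Rational(1, 2), Pow(-3, -1), Add(-2, -3))) = Mul(-38, Mul(Rational(1, 2), Rational(-1, 3), -5)) = Mul(-38, Rational(5, 6)) = Rational(-95, 3)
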